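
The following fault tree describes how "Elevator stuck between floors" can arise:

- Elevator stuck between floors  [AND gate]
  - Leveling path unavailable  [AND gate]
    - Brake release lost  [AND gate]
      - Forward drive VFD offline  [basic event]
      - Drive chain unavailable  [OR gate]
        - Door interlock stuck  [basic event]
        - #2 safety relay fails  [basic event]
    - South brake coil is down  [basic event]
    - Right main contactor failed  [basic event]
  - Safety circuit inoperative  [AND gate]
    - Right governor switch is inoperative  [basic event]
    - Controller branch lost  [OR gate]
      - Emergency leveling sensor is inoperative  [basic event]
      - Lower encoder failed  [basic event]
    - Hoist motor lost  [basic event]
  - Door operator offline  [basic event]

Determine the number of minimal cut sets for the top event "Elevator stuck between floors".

4

Drive chain unavailable [OR]: union of children's cut sets → 2 cut set(s).
Brake release lost [AND]: one cut set from each child combined → 1 × 2 = 2 cut set(s).
Leveling path unavailable [AND]: one cut set from each child combined → 2 × 1 × 1 = 2 cut set(s).
Controller branch lost [OR]: union of children's cut sets → 2 cut set(s).
Safety circuit inoperative [AND]: one cut set from each child combined → 1 × 2 × 1 = 2 cut set(s).
Elevator stuck between floors [AND]: one cut set from each child combined → 2 × 2 × 1 = 4 cut set(s).
Minimal cut sets: {Door interlock stuck, Door operator offline, Emergency leveling sensor is inoperative, Forward drive VFD offline, Hoist motor lost, Right governor switch is inoperative, Right main contactor failed, South brake coil is down}; {Door interlock stuck, Door operator offline, Forward drive VFD offline, Hoist motor lost, Lower encoder failed, Right governor switch is inoperative, Right main contactor failed, South brake coil is down}; {#2 safety relay fails, Door operator offline, Emergency leveling sensor is inoperative, Forward drive VFD offline, Hoist motor lost, Right governor switch is inoperative, Right main contactor failed, South brake coil is down}; {#2 safety relay fails, Door operator offline, Forward drive VFD offline, Hoist motor lost, Lower encoder failed, Right governor switch is inoperative, Right main contactor failed, South brake coil is down}.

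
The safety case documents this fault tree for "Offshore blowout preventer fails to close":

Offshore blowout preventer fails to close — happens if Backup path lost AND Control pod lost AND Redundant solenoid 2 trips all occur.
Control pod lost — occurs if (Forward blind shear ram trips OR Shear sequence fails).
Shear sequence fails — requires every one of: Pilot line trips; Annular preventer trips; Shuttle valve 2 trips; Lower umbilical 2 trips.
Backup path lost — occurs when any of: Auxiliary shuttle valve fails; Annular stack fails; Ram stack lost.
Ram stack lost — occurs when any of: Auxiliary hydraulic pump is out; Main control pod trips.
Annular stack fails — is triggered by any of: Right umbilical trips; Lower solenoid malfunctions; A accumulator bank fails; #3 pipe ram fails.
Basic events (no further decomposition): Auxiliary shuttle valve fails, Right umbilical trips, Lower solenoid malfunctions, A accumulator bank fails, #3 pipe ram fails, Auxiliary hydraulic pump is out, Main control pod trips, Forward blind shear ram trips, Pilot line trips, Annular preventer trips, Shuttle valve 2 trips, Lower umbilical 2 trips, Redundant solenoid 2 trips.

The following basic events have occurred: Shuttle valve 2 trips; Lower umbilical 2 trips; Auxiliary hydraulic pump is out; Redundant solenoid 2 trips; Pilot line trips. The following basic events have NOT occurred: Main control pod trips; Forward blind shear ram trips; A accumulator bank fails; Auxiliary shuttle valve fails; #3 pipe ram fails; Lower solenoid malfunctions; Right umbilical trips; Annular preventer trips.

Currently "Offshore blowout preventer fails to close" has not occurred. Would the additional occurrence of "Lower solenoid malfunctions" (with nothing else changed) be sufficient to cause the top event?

Counterfactual: set "Lower solenoid malfunctions" to occurred.
Annular stack fails [OR]: Right umbilical trips=not, Lower solenoid malfunctions=occurs, A accumulator bank fails=not, #3 pipe ram fails=not → at least one input occurs → occurs.
Ram stack lost [OR]: Auxiliary hydraulic pump is out=occurs, Main control pod trips=not → at least one input occurs → occurs.
Backup path lost [OR]: Auxiliary shuttle valve fails=not, Annular stack fails=occurs, Ram stack lost=occurs → at least one input occurs → occurs.
Shear sequence fails [AND]: Pilot line trips=occurs, Annular preventer trips=not, Shuttle valve 2 trips=occurs, Lower umbilical 2 trips=occurs → not all inputs occur → does not occur.
Control pod lost [OR]: Forward blind shear ram trips=not, Shear sequence fails=not → no input occurs → does not occur.
Offshore blowout preventer fails to close [AND]: Backup path lost=occurs, Control pod lost=not, Redundant solenoid 2 trips=occurs → not all inputs occur → does not occur.

No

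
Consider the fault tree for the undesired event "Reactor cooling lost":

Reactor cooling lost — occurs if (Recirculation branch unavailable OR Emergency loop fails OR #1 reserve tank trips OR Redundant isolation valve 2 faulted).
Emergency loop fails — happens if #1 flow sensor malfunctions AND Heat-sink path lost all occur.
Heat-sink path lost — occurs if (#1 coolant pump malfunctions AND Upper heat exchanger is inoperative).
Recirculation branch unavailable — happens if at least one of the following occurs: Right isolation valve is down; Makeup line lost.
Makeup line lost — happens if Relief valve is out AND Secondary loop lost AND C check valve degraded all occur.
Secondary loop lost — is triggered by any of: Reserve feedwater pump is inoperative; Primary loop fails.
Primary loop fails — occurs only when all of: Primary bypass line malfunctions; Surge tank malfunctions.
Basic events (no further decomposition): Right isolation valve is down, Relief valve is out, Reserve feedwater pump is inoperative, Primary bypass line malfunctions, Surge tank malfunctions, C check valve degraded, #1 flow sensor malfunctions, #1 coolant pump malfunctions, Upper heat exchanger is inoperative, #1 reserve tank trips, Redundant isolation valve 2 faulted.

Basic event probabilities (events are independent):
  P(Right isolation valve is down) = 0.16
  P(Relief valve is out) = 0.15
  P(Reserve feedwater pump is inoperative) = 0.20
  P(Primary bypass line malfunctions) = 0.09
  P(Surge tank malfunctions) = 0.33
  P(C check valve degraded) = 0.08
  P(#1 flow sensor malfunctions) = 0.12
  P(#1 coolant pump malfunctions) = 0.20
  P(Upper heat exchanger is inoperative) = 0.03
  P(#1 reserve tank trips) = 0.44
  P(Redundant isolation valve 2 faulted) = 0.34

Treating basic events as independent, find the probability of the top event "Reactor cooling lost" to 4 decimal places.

0.6906

P(Primary loop fails) [AND] = 0.09 × 0.33 = 0.029700
P(Secondary loop lost) [OR] = 1 − (1−0.20) × (1−0.029700) = 0.223760
P(Makeup line lost) [AND] = 0.15 × 0.223760 × 0.08 = 0.002685
P(Recirculation branch unavailable) [OR] = 1 − (1−0.16) × (1−0.002685) = 0.162255
P(Heat-sink path lost) [AND] = 0.20 × 0.03 = 0.006000
P(Emergency loop fails) [AND] = 0.12 × 0.006000 = 0.000720
P(Reactor cooling lost) [OR] = 1 − (1−0.162255) × (1−0.000720) × (1−0.44) × (1−0.34) = 0.690592
Rounded to 4 decimal places: P(Reactor cooling lost) ≈ 0.6906.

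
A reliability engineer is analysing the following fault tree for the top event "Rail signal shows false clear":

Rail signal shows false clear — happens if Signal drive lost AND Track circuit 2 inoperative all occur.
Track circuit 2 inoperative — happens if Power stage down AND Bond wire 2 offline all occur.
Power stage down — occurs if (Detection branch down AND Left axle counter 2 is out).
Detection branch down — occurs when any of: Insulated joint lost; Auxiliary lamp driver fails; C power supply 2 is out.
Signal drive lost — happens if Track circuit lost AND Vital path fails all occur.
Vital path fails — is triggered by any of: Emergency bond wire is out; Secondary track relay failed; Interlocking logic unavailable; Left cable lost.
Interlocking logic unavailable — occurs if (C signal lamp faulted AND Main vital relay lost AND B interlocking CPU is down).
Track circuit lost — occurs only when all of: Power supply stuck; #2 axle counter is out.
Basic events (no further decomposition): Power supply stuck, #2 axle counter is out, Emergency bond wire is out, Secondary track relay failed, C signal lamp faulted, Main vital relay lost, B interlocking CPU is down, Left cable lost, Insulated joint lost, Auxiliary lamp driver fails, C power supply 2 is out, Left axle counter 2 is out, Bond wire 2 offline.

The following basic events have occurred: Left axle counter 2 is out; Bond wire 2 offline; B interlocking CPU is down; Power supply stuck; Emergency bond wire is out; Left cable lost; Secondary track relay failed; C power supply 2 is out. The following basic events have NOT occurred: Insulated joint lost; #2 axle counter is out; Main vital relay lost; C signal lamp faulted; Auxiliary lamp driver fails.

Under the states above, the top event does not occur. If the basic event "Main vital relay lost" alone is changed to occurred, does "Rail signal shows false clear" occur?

Counterfactual: set "Main vital relay lost" to occurred.
Track circuit lost [AND]: Power supply stuck=occurs, #2 axle counter is out=not → not all inputs occur → does not occur.
Interlocking logic unavailable [AND]: C signal lamp faulted=not, Main vital relay lost=occurs, B interlocking CPU is down=occurs → not all inputs occur → does not occur.
Vital path fails [OR]: Emergency bond wire is out=occurs, Secondary track relay failed=occurs, Interlocking logic unavailable=not, Left cable lost=occurs → at least one input occurs → occurs.
Signal drive lost [AND]: Track circuit lost=not, Vital path fails=occurs → not all inputs occur → does not occur.
Detection branch down [OR]: Insulated joint lost=not, Auxiliary lamp driver fails=not, C power supply 2 is out=occurs → at least one input occurs → occurs.
Power stage down [AND]: Detection branch down=occurs, Left axle counter 2 is out=occurs → all inputs occur → occurs.
Track circuit 2 inoperative [AND]: Power stage down=occurs, Bond wire 2 offline=occurs → all inputs occur → occurs.
Rail signal shows false clear [AND]: Signal drive lost=not, Track circuit 2 inoperative=occurs → not all inputs occur → does not occur.

No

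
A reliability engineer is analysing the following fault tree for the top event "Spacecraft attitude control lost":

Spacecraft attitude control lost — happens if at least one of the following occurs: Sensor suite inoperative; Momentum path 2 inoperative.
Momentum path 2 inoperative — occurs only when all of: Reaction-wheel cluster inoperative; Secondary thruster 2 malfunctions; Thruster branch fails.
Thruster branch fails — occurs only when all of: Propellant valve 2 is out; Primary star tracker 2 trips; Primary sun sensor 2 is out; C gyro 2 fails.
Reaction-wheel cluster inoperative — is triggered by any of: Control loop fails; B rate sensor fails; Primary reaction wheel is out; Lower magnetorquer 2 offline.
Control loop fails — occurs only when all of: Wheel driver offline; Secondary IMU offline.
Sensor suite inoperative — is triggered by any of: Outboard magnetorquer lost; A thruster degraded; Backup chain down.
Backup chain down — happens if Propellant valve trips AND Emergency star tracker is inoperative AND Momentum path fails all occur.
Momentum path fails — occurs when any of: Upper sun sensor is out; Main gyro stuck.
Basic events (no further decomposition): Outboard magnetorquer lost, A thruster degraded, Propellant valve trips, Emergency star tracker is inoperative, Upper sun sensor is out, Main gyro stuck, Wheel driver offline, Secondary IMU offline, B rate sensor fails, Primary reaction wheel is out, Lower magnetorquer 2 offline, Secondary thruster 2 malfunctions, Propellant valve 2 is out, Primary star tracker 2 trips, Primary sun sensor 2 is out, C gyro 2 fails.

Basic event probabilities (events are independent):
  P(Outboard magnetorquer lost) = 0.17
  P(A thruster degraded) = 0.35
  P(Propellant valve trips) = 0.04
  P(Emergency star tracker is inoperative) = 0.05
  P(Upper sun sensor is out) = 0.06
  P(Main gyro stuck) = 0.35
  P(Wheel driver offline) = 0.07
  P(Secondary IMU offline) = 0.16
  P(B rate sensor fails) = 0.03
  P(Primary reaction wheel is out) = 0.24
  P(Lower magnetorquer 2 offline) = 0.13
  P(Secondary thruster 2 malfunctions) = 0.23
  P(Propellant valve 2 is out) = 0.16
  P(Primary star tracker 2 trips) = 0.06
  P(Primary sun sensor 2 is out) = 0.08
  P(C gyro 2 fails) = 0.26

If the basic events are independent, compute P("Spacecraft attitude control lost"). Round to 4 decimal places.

P(Momentum path fails) [OR] = 1 − (1−0.06) × (1−0.35) = 0.389000
P(Backup chain down) [AND] = 0.04 × 0.05 × 0.389000 = 0.000778
P(Sensor suite inoperative) [OR] = 1 − (1−0.17) × (1−0.35) × (1−0.000778) = 0.460920
P(Control loop fails) [AND] = 0.07 × 0.16 = 0.011200
P(Reaction-wheel cluster inoperative) [OR] = 1 − (1−0.011200) × (1−0.03) × (1−0.24) × (1−0.13) = 0.365819
P(Thruster branch fails) [AND] = 0.16 × 0.06 × 0.08 × 0.26 = 0.000200
P(Momentum path 2 inoperative) [AND] = 0.365819 × 0.23 × 0.000200 = 0.000017
P(Spacecraft attitude control lost) [OR] = 1 − (1−0.460920) × (1−0.000017) = 0.460929
Rounded to 4 decimal places: P(Spacecraft attitude control lost) ≈ 0.4609.

0.4609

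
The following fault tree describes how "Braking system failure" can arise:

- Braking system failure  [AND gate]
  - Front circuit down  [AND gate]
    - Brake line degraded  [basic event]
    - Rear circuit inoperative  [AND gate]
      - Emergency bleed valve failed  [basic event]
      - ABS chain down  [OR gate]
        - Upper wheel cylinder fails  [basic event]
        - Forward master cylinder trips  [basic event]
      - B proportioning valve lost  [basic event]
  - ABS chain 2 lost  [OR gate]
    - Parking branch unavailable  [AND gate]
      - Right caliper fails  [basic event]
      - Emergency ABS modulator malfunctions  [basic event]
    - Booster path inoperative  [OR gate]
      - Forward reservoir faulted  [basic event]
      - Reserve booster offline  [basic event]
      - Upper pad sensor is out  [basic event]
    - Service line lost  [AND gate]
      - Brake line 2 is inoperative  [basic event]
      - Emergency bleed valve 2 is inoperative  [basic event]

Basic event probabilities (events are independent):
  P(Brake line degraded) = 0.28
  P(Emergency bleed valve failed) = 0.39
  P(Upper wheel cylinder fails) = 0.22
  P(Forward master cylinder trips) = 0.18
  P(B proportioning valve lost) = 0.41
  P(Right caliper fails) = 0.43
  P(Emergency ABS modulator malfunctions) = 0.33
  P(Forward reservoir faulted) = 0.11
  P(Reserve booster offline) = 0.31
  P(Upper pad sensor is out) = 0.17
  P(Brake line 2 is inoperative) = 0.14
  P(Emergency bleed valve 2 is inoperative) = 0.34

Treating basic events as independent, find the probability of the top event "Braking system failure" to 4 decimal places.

P(ABS chain down) [OR] = 1 − (1−0.22) × (1−0.18) = 0.360400
P(Rear circuit inoperative) [AND] = 0.39 × 0.360400 × 0.41 = 0.057628
P(Front circuit down) [AND] = 0.28 × 0.057628 = 0.016136
P(Parking branch unavailable) [AND] = 0.43 × 0.33 = 0.141900
P(Booster path inoperative) [OR] = 1 − (1−0.11) × (1−0.31) × (1−0.17) = 0.490297
P(Service line lost) [AND] = 0.14 × 0.34 = 0.047600
P(ABS chain 2 lost) [OR] = 1 − (1−0.141900) × (1−0.490297) × (1−0.047600) = 0.583443
P(Braking system failure) [AND] = 0.016136 × 0.583443 = 0.009414
Rounded to 4 decimal places: P(Braking system failure) ≈ 0.0094.

0.0094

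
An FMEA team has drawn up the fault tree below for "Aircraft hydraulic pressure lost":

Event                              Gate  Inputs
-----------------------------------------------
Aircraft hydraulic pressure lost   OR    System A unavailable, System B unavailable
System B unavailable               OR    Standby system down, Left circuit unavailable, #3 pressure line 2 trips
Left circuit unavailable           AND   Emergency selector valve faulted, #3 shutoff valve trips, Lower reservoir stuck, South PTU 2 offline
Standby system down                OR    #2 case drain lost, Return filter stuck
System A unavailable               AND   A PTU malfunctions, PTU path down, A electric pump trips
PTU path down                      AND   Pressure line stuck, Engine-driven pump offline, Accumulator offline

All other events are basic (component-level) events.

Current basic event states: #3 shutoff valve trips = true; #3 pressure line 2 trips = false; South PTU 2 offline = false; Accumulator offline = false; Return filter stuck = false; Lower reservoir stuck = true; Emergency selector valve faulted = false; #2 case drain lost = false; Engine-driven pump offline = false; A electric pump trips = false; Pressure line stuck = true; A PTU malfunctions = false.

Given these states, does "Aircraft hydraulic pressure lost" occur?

No

PTU path down [AND]: Pressure line stuck=occurs, Engine-driven pump offline=not, Accumulator offline=not → not all inputs occur → does not occur.
System A unavailable [AND]: A PTU malfunctions=not, PTU path down=not, A electric pump trips=not → not all inputs occur → does not occur.
Standby system down [OR]: #2 case drain lost=not, Return filter stuck=not → no input occurs → does not occur.
Left circuit unavailable [AND]: Emergency selector valve faulted=not, #3 shutoff valve trips=occurs, Lower reservoir stuck=occurs, South PTU 2 offline=not → not all inputs occur → does not occur.
System B unavailable [OR]: Standby system down=not, Left circuit unavailable=not, #3 pressure line 2 trips=not → no input occurs → does not occur.
Aircraft hydraulic pressure lost [OR]: System A unavailable=not, System B unavailable=not → no input occurs → does not occur.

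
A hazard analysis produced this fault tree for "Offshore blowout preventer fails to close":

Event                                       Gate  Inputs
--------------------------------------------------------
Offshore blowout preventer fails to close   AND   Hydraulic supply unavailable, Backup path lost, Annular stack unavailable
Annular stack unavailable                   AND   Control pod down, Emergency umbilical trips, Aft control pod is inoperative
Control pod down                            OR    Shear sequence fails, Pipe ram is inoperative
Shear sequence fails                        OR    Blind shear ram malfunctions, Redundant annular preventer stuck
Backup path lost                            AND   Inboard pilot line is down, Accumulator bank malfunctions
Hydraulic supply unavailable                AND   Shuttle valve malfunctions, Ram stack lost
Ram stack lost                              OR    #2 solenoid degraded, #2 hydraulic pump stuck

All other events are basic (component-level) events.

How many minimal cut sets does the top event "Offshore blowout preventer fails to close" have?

6

Ram stack lost [OR]: union of children's cut sets → 2 cut set(s).
Hydraulic supply unavailable [AND]: one cut set from each child combined → 1 × 2 = 2 cut set(s).
Backup path lost [AND]: one cut set from each child combined → 1 × 1 = 1 cut set(s).
Shear sequence fails [OR]: union of children's cut sets → 2 cut set(s).
Control pod down [OR]: union of children's cut sets → 3 cut set(s).
Annular stack unavailable [AND]: one cut set from each child combined → 3 × 1 × 1 = 3 cut set(s).
Offshore blowout preventer fails to close [AND]: one cut set from each child combined → 2 × 1 × 3 = 6 cut set(s).
Minimal cut sets: {#2 solenoid degraded, Accumulator bank malfunctions, Aft control pod is inoperative, Blind shear ram malfunctions, Emergency umbilical trips, Inboard pilot line is down, Shuttle valve malfunctions}; {#2 solenoid degraded, Accumulator bank malfunctions, Aft control pod is inoperative, Emergency umbilical trips, Inboard pilot line is down, Redundant annular preventer stuck, Shuttle valve malfunctions}; {#2 solenoid degraded, Accumulator bank malfunctions, Aft control pod is inoperative, Emergency umbilical trips, Inboard pilot line is down, Pipe ram is inoperative, Shuttle valve malfunctions}; {#2 hydraulic pump stuck, Accumulator bank malfunctions, Aft control pod is inoperative, Blind shear ram malfunctions, Emergency umbilical trips, Inboard pilot line is down, Shuttle valve malfunctions}; {#2 hydraulic pump stuck, Accumulator bank malfunctions, Aft control pod is inoperative, Emergency umbilical trips, Inboard pilot line is down, Redundant annular preventer stuck, Shuttle valve malfunctions}; {#2 hydraulic pump stuck, Accumulator bank malfunctions, Aft control pod is inoperative, Emergency umbilical trips, Inboard pilot line is down, Pipe ram is inoperative, Shuttle valve malfunctions}.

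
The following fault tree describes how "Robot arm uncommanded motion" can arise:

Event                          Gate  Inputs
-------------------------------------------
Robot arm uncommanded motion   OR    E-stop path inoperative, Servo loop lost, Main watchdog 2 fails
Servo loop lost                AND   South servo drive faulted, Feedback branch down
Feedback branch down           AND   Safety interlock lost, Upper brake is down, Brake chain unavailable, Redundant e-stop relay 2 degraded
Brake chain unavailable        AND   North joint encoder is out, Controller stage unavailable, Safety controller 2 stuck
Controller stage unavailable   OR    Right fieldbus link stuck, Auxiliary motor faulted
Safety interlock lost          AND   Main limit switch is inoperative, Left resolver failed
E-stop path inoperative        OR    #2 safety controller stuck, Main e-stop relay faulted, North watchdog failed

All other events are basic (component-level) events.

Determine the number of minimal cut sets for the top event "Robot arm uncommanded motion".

E-stop path inoperative [OR]: union of children's cut sets → 3 cut set(s).
Safety interlock lost [AND]: one cut set from each child combined → 1 × 1 = 1 cut set(s).
Controller stage unavailable [OR]: union of children's cut sets → 2 cut set(s).
Brake chain unavailable [AND]: one cut set from each child combined → 1 × 2 × 1 = 2 cut set(s).
Feedback branch down [AND]: one cut set from each child combined → 1 × 1 × 2 × 1 = 2 cut set(s).
Servo loop lost [AND]: one cut set from each child combined → 1 × 2 = 2 cut set(s).
Robot arm uncommanded motion [OR]: union of children's cut sets → 6 cut set(s).
Minimal cut sets: {#2 safety controller stuck}; {Main e-stop relay faulted}; {North watchdog failed}; {Left resolver failed, Main limit switch is inoperative, North joint encoder is out, Redundant e-stop relay 2 degraded, Right fieldbus link stuck, Safety controller 2 stuck, South servo drive faulted, Upper brake is down}; {Auxiliary motor faulted, Left resolver failed, Main limit switch is inoperative, North joint encoder is out, Redundant e-stop relay 2 degraded, Safety controller 2 stuck, South servo drive faulted, Upper brake is down}; {Main watchdog 2 fails}.

6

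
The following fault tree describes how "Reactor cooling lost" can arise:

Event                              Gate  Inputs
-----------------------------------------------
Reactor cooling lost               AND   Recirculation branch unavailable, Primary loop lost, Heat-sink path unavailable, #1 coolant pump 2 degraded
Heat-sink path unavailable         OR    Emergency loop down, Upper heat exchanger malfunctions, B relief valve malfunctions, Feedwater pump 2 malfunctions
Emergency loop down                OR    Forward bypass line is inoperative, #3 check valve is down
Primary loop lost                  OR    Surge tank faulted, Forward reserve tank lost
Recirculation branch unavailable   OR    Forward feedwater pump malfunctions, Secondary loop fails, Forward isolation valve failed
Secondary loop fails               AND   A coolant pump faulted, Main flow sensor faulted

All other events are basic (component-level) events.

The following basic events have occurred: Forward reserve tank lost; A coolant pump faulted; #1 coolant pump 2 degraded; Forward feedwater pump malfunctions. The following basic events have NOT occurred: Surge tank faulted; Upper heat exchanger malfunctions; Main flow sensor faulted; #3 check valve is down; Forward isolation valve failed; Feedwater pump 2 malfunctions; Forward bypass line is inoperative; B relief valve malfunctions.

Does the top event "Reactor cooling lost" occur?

No

Secondary loop fails [AND]: A coolant pump faulted=occurs, Main flow sensor faulted=not → not all inputs occur → does not occur.
Recirculation branch unavailable [OR]: Forward feedwater pump malfunctions=occurs, Secondary loop fails=not, Forward isolation valve failed=not → at least one input occurs → occurs.
Primary loop lost [OR]: Surge tank faulted=not, Forward reserve tank lost=occurs → at least one input occurs → occurs.
Emergency loop down [OR]: Forward bypass line is inoperative=not, #3 check valve is down=not → no input occurs → does not occur.
Heat-sink path unavailable [OR]: Emergency loop down=not, Upper heat exchanger malfunctions=not, B relief valve malfunctions=not, Feedwater pump 2 malfunctions=not → no input occurs → does not occur.
Reactor cooling lost [AND]: Recirculation branch unavailable=occurs, Primary loop lost=occurs, Heat-sink path unavailable=not, #1 coolant pump 2 degraded=occurs → not all inputs occur → does not occur.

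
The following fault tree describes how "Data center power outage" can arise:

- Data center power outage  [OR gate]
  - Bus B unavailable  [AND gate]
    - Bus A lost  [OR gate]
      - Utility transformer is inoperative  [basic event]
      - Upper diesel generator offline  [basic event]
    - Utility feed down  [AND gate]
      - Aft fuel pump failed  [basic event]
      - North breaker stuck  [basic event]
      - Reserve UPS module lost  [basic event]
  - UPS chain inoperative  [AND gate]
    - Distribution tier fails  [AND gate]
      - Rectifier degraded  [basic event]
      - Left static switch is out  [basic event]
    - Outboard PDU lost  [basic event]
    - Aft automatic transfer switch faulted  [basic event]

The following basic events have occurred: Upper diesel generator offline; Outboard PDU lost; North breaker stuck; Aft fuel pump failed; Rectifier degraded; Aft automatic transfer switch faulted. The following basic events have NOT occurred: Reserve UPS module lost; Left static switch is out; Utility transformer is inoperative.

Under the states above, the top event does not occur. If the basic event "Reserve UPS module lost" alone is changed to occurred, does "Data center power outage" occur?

Counterfactual: set "Reserve UPS module lost" to occurred.
Bus A lost [OR]: Utility transformer is inoperative=not, Upper diesel generator offline=occurs → at least one input occurs → occurs.
Utility feed down [AND]: Aft fuel pump failed=occurs, North breaker stuck=occurs, Reserve UPS module lost=occurs → all inputs occur → occurs.
Bus B unavailable [AND]: Bus A lost=occurs, Utility feed down=occurs → all inputs occur → occurs.
Distribution tier fails [AND]: Rectifier degraded=occurs, Left static switch is out=not → not all inputs occur → does not occur.
UPS chain inoperative [AND]: Distribution tier fails=not, Outboard PDU lost=occurs, Aft automatic transfer switch faulted=occurs → not all inputs occur → does not occur.
Data center power outage [OR]: Bus B unavailable=occurs, UPS chain inoperative=not → at least one input occurs → occurs.

Yes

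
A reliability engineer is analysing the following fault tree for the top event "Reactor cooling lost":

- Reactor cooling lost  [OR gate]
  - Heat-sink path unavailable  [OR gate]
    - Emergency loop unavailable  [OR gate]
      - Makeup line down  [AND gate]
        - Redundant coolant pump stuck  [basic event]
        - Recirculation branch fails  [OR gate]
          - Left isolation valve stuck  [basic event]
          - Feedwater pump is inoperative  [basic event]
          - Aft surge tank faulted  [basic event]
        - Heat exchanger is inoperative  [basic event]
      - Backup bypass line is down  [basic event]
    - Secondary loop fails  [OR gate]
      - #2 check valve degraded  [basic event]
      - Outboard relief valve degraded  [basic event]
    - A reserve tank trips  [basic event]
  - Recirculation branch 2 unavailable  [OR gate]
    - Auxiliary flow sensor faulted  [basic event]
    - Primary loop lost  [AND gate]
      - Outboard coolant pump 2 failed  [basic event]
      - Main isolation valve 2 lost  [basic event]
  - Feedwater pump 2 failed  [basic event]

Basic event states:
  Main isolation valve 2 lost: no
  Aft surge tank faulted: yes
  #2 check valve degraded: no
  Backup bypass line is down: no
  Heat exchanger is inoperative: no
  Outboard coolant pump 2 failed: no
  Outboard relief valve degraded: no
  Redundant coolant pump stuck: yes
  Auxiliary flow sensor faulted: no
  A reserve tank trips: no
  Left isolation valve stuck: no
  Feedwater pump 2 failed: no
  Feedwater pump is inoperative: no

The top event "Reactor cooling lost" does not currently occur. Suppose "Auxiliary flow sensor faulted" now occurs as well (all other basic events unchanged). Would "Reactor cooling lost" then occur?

Counterfactual: set "Auxiliary flow sensor faulted" to occurred.
Recirculation branch fails [OR]: Left isolation valve stuck=not, Feedwater pump is inoperative=not, Aft surge tank faulted=occurs → at least one input occurs → occurs.
Makeup line down [AND]: Redundant coolant pump stuck=occurs, Recirculation branch fails=occurs, Heat exchanger is inoperative=not → not all inputs occur → does not occur.
Emergency loop unavailable [OR]: Makeup line down=not, Backup bypass line is down=not → no input occurs → does not occur.
Secondary loop fails [OR]: #2 check valve degraded=not, Outboard relief valve degraded=not → no input occurs → does not occur.
Heat-sink path unavailable [OR]: Emergency loop unavailable=not, Secondary loop fails=not, A reserve tank trips=not → no input occurs → does not occur.
Primary loop lost [AND]: Outboard coolant pump 2 failed=not, Main isolation valve 2 lost=not → not all inputs occur → does not occur.
Recirculation branch 2 unavailable [OR]: Auxiliary flow sensor faulted=occurs, Primary loop lost=not → at least one input occurs → occurs.
Reactor cooling lost [OR]: Heat-sink path unavailable=not, Recirculation branch 2 unavailable=occurs, Feedwater pump 2 failed=not → at least one input occurs → occurs.

Yes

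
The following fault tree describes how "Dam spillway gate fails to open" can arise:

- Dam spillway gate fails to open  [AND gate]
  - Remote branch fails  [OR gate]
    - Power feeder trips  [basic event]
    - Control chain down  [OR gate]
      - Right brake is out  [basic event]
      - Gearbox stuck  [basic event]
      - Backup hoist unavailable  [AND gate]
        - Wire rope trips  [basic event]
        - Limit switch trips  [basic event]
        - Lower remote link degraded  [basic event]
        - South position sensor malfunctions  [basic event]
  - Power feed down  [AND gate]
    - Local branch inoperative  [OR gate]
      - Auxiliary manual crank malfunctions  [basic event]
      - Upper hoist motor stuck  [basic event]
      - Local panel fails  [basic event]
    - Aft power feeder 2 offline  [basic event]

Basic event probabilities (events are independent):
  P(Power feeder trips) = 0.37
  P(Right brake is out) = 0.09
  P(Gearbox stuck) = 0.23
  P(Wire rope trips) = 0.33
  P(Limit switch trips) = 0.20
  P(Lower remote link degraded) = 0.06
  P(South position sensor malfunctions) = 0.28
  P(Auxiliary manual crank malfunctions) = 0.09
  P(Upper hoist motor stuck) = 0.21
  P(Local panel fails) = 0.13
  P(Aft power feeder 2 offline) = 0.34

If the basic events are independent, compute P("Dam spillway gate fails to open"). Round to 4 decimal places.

P(Backup hoist unavailable) [AND] = 0.33 × 0.20 × 0.06 × 0.28 = 0.001109
P(Control chain down) [OR] = 1 − (1−0.09) × (1−0.23) × (1−0.001109) = 0.300077
P(Remote branch fails) [OR] = 1 − (1−0.37) × (1−0.300077) = 0.559049
P(Local branch inoperative) [OR] = 1 − (1−0.09) × (1−0.21) × (1−0.13) = 0.374557
P(Power feed down) [AND] = 0.374557 × 0.34 = 0.127349
P(Dam spillway gate fails to open) [AND] = 0.559049 × 0.127349 = 0.071194
Rounded to 4 decimal places: P(Dam spillway gate fails to open) ≈ 0.0712.

0.0712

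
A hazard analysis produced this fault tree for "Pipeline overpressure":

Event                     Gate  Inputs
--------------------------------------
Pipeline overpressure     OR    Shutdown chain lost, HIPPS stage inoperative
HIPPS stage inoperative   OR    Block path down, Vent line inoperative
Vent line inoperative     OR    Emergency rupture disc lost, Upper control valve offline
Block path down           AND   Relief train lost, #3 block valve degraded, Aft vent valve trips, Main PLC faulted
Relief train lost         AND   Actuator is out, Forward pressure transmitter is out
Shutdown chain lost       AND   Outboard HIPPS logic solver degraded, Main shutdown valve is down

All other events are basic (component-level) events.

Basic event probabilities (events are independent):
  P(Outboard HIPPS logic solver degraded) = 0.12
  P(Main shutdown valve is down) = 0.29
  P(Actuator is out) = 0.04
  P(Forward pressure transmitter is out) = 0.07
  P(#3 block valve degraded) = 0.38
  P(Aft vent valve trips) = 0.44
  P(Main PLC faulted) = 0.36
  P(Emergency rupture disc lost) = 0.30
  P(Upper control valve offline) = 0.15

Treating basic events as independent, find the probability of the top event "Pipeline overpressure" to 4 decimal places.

P(Shutdown chain lost) [AND] = 0.12 × 0.29 = 0.034800
P(Relief train lost) [AND] = 0.04 × 0.07 = 0.002800
P(Block path down) [AND] = 0.002800 × 0.38 × 0.44 × 0.36 = 0.000169
P(Vent line inoperative) [OR] = 1 − (1−0.30) × (1−0.15) = 0.405000
P(HIPPS stage inoperative) [OR] = 1 − (1−0.000169) × (1−0.405000) = 0.405101
P(Pipeline overpressure) [OR] = 1 − (1−0.034800) × (1−0.405101) = 0.425803
Rounded to 4 decimal places: P(Pipeline overpressure) ≈ 0.4258.

0.4258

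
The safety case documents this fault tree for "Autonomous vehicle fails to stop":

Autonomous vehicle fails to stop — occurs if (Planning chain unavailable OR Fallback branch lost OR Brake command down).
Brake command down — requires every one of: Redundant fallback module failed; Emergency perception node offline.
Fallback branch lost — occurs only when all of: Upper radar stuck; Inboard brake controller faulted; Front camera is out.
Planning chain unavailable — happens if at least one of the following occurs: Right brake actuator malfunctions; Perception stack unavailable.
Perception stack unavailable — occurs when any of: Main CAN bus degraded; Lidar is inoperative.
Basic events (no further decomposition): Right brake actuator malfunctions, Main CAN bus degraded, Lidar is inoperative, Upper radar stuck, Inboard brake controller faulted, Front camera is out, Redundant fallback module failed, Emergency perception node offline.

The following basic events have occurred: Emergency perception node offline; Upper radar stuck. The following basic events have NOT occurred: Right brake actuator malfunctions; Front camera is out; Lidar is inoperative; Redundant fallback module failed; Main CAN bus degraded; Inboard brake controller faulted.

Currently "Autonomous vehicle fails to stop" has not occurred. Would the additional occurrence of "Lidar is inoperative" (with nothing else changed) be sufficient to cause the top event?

Counterfactual: set "Lidar is inoperative" to occurred.
Perception stack unavailable [OR]: Main CAN bus degraded=not, Lidar is inoperative=occurs → at least one input occurs → occurs.
Planning chain unavailable [OR]: Right brake actuator malfunctions=not, Perception stack unavailable=occurs → at least one input occurs → occurs.
Fallback branch lost [AND]: Upper radar stuck=occurs, Inboard brake controller faulted=not, Front camera is out=not → not all inputs occur → does not occur.
Brake command down [AND]: Redundant fallback module failed=not, Emergency perception node offline=occurs → not all inputs occur → does not occur.
Autonomous vehicle fails to stop [OR]: Planning chain unavailable=occurs, Fallback branch lost=not, Brake command down=not → at least one input occurs → occurs.

Yes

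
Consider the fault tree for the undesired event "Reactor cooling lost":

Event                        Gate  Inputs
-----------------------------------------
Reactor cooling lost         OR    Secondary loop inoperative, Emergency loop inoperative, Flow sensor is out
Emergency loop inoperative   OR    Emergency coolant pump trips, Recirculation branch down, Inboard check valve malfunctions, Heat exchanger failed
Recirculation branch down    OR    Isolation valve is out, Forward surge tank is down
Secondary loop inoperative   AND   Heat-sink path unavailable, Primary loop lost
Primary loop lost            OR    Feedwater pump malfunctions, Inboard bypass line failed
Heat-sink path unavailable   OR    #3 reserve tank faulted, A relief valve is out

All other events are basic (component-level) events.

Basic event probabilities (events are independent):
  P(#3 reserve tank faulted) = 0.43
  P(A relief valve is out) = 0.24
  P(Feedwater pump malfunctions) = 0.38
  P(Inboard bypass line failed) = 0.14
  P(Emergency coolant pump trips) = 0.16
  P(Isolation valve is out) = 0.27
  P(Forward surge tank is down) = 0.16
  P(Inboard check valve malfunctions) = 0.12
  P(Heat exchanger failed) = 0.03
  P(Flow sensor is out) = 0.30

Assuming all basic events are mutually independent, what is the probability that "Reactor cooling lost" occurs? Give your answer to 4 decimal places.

0.7737

P(Heat-sink path unavailable) [OR] = 1 − (1−0.43) × (1−0.24) = 0.566800
P(Primary loop lost) [OR] = 1 − (1−0.38) × (1−0.14) = 0.466800
P(Secondary loop inoperative) [AND] = 0.566800 × 0.466800 = 0.264582
P(Recirculation branch down) [OR] = 1 − (1−0.27) × (1−0.16) = 0.386800
P(Emergency loop inoperative) [OR] = 1 − (1−0.16) × (1−0.386800) × (1−0.12) × (1−0.03) = 0.560321
P(Reactor cooling lost) [OR] = 1 − (1−0.264582) × (1−0.560321) × (1−0.30) = 0.773657
Rounded to 4 decimal places: P(Reactor cooling lost) ≈ 0.7737.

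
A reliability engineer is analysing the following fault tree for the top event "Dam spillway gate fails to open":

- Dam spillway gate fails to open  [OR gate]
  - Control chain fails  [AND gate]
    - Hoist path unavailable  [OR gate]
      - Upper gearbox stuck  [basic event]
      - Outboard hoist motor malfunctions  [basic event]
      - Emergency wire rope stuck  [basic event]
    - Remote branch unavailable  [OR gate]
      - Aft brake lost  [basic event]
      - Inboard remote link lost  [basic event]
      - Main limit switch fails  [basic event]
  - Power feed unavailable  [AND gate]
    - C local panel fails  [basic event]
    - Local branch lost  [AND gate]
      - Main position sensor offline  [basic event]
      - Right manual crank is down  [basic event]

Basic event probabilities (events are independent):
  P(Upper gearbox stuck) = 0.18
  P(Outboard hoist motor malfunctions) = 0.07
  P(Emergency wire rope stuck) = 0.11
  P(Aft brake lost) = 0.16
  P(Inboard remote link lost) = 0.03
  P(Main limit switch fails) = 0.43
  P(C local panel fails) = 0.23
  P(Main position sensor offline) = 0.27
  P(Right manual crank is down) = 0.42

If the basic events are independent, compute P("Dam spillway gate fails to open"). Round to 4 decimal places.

P(Hoist path unavailable) [OR] = 1 − (1−0.18) × (1−0.07) × (1−0.11) = 0.321286
P(Remote branch unavailable) [OR] = 1 − (1−0.16) × (1−0.03) × (1−0.43) = 0.535564
P(Control chain fails) [AND] = 0.321286 × 0.535564 = 0.172069
P(Local branch lost) [AND] = 0.27 × 0.42 = 0.113400
P(Power feed unavailable) [AND] = 0.23 × 0.113400 = 0.026082
P(Dam spillway gate fails to open) [OR] = 1 − (1−0.172069) × (1−0.026082) = 0.193663
Rounded to 4 decimal places: P(Dam spillway gate fails to open) ≈ 0.1937.

0.1937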